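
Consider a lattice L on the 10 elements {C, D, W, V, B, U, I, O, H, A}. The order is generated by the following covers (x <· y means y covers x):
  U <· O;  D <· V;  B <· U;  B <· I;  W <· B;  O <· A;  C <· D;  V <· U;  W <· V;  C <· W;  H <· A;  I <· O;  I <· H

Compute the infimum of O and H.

Common lower bounds of {O, H}: B, C, I, W.
The greatest among these is I.

I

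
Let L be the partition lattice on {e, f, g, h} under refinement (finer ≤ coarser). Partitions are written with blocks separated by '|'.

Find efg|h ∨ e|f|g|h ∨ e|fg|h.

The join of efg|h, e|f|g|h, e|fg|h merges any blocks that overlap across the partitions, giving efg|h.

efg|h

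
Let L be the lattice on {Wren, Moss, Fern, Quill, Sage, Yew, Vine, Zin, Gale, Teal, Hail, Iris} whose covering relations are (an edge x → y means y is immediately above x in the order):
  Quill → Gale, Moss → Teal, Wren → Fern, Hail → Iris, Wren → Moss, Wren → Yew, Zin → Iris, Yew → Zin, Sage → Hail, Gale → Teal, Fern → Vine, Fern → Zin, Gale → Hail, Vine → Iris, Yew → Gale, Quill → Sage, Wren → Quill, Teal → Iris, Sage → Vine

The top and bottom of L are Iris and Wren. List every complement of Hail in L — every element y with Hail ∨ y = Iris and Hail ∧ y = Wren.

Fern, Moss

Need y with Hail ∨ y = Iris and Hail ∧ y = Wren.
Checking each element gives: Fern, Moss.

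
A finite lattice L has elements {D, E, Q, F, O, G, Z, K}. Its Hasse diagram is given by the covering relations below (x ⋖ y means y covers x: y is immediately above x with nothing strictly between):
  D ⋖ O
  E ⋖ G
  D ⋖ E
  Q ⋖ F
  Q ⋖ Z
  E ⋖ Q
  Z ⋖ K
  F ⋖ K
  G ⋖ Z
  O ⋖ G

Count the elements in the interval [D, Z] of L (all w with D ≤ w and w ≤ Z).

6

The interval [D, Z] = {D, E, G, O, Q, Z}, which has 6 elements.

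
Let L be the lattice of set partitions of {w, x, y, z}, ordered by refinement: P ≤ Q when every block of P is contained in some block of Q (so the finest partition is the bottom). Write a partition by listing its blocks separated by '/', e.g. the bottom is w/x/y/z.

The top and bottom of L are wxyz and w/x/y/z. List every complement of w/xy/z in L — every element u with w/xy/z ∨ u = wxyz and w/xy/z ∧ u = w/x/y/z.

wx/yz, wxz/y, wy/xz, wyz/x

Need u with w/xy/z ∨ u = wxyz and w/xy/z ∧ u = w/x/y/z.
Checking each element gives: wx/yz, wxz/y, wy/xz, wyz/x.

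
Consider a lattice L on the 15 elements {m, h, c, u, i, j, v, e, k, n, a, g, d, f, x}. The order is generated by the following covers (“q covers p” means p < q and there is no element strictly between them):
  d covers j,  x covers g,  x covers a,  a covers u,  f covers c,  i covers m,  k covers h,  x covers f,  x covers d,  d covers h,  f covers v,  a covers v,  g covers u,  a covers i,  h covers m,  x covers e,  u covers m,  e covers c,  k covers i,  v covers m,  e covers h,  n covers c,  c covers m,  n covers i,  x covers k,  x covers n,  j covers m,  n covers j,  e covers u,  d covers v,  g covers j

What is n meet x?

Common lower bounds of {n, x}: c, i, j, m, n.
The greatest among these is n.

n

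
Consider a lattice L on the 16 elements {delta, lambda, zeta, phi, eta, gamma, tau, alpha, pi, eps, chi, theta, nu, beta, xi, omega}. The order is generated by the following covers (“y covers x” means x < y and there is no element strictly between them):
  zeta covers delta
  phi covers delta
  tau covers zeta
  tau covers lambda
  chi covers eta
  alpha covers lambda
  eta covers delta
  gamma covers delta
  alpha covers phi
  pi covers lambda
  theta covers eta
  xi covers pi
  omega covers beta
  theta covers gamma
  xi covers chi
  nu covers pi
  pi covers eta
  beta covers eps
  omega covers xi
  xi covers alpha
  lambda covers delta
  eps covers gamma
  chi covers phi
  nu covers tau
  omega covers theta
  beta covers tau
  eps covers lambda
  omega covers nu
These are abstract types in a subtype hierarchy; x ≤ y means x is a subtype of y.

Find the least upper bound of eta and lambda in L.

pi

Common upper bounds of {eta, lambda}: nu, omega, pi, xi.
The least among these is pi.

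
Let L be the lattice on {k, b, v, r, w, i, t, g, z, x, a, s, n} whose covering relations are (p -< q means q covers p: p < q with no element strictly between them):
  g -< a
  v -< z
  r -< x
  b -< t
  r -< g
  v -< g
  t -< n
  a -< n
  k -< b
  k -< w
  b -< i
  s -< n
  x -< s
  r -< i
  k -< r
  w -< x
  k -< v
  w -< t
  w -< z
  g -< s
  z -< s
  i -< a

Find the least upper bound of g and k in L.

g

Common upper bounds of {g, k}: a, g, n, s.
The least among these is g.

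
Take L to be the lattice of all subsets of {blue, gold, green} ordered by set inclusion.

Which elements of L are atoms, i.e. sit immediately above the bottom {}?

{blue}, {gold}, {green}

The atoms are exactly the elements that cover {}: {blue}, {gold}, {green}.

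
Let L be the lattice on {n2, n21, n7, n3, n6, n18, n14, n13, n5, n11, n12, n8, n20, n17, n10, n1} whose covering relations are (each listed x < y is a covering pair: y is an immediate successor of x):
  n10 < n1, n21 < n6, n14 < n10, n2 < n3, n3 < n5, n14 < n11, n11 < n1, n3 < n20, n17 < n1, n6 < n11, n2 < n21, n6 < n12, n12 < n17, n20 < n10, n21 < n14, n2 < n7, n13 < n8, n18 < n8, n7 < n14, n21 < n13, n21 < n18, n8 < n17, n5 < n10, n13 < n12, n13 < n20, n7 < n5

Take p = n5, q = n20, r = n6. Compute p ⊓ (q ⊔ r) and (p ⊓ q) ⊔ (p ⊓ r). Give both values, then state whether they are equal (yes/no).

q ⊔ r = n1, so p ⊓ (q ⊔ r) = n5 ⊓ n1 = n5.
p ⊓ q = n3 and p ⊓ r = n2, so (p ⊓ q) ⊔ (p ⊓ r) = n3 ⊔ n2 = n3.
Equal: no.

n5; n3; no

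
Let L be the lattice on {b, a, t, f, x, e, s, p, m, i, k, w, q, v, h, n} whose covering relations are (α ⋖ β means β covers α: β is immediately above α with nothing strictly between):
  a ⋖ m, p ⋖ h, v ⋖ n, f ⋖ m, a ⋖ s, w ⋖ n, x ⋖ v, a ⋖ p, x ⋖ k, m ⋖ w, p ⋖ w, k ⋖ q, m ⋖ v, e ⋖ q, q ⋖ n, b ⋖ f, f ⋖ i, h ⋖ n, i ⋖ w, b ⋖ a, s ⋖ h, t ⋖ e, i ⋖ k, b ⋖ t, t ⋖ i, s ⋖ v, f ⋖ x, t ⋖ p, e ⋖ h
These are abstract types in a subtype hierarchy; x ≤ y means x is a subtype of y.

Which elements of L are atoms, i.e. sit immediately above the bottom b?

The atoms are exactly the elements that cover b: a, f, t.

a, f, t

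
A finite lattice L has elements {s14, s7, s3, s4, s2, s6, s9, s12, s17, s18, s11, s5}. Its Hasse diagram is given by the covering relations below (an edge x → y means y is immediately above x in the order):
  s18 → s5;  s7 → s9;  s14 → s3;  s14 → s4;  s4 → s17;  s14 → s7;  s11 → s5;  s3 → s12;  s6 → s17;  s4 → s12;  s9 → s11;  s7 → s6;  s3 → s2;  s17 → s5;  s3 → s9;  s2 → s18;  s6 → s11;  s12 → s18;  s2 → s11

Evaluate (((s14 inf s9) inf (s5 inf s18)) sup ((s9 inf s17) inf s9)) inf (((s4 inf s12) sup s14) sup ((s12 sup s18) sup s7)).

s7

s14 ∧ s9 = s14
s5 ∧ s18 = s18
s14 ∧ s18 = s14
s9 ∧ s17 = s7
s7 ∧ s9 = s7
s14 ∨ s7 = s7
s4 ∧ s12 = s4
s4 ∨ s14 = s4
s12 ∨ s18 = s18
s18 ∨ s7 = s5
s4 ∨ s5 = s5
s7 ∧ s5 = s7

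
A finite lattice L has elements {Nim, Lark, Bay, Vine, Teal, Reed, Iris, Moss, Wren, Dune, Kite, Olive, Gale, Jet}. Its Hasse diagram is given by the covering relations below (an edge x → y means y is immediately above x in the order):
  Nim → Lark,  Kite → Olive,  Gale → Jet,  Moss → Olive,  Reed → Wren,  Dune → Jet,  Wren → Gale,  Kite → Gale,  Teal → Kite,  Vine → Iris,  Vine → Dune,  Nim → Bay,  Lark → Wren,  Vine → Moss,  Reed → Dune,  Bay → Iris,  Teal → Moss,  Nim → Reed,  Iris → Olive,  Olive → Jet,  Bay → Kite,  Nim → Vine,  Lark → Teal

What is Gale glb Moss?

Teal

Common lower bounds of {Gale, Moss}: Lark, Nim, Teal.
The greatest among these is Teal.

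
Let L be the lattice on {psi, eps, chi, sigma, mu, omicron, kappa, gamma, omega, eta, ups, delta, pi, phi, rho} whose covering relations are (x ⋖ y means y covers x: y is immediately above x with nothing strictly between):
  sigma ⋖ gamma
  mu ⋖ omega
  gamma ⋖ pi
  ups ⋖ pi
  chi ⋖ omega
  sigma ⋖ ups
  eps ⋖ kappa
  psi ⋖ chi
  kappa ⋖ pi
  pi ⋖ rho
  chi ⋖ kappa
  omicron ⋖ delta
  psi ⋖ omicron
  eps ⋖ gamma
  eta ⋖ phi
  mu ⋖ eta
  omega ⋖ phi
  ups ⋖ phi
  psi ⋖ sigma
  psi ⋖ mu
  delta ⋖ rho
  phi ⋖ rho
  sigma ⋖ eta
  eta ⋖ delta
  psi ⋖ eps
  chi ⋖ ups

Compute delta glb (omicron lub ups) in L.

delta

omicron ∨ ups = rho
delta ∧ rho = delta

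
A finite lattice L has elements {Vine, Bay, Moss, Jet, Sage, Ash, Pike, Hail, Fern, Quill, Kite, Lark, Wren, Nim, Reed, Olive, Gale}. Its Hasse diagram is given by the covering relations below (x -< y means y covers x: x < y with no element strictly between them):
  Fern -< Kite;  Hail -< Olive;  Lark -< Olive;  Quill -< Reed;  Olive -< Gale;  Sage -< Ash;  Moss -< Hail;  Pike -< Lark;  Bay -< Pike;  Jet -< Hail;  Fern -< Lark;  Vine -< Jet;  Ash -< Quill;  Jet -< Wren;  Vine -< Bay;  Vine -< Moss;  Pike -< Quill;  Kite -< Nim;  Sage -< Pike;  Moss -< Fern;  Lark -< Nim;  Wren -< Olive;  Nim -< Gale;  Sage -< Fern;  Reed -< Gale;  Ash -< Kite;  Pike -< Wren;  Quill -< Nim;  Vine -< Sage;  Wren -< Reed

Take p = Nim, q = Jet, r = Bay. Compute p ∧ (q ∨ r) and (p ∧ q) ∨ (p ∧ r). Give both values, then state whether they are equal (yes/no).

q ∨ r = Wren, so p ∧ (q ∨ r) = Nim ∧ Wren = Pike.
p ∧ q = Vine and p ∧ r = Bay, so (p ∧ q) ∨ (p ∧ r) = Vine ∨ Bay = Bay.
Equal: no.

Pike; Bay; no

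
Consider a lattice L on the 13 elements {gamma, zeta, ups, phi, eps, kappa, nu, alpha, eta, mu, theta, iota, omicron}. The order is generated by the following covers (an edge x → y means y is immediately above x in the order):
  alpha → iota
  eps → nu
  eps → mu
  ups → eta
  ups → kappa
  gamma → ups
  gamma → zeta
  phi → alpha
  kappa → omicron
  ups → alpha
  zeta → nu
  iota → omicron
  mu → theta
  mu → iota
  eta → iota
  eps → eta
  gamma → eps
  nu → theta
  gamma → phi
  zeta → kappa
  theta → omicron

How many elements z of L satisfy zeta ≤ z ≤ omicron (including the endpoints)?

The interval [zeta, omicron] = {kappa, nu, omicron, theta, zeta}, which has 5 elements.

5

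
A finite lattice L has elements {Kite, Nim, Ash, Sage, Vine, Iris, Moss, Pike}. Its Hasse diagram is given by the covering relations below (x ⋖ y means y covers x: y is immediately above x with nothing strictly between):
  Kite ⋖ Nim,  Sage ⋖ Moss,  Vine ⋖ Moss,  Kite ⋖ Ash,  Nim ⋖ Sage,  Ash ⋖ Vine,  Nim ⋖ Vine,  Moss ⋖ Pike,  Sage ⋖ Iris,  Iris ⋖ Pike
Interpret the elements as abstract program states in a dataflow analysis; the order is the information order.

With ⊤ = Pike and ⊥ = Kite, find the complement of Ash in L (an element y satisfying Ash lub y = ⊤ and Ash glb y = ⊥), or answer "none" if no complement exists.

Iris

Need y with Ash ∨ y = Pike and Ash ∧ y = Kite.
Checking each element gives: Iris.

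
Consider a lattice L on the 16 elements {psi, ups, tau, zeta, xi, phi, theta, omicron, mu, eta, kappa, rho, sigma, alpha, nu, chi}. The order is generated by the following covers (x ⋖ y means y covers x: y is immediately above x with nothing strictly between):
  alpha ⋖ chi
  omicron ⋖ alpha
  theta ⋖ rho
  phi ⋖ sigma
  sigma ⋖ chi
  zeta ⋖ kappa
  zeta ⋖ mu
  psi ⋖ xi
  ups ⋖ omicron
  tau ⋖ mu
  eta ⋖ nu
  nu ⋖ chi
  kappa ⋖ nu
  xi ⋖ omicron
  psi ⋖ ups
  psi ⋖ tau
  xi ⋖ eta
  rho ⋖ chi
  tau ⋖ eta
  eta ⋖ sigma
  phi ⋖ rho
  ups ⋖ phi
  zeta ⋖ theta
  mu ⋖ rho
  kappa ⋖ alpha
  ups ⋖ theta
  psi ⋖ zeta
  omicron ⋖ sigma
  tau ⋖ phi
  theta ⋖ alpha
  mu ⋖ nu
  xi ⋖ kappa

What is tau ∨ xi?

eta

Common upper bounds of {tau, xi}: chi, eta, nu, sigma.
The least among these is eta.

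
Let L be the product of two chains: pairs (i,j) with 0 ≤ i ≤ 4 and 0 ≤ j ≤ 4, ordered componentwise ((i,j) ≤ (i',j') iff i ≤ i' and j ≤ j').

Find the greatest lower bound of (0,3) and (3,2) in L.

(0,2)

In a product of chains, the meet is componentwise min, giving (0,2).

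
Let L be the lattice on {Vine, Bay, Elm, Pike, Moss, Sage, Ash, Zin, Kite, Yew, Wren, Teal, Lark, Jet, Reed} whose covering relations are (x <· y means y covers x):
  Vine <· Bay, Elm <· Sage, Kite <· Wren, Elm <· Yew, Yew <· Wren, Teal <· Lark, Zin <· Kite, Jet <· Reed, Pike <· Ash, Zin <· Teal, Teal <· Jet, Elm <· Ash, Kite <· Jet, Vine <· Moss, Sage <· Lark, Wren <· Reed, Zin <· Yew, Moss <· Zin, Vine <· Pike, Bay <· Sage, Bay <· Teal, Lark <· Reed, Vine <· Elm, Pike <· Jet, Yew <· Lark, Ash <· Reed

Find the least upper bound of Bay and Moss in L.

Teal

Common upper bounds of {Bay, Moss}: Jet, Lark, Reed, Teal.
The least among these is Teal.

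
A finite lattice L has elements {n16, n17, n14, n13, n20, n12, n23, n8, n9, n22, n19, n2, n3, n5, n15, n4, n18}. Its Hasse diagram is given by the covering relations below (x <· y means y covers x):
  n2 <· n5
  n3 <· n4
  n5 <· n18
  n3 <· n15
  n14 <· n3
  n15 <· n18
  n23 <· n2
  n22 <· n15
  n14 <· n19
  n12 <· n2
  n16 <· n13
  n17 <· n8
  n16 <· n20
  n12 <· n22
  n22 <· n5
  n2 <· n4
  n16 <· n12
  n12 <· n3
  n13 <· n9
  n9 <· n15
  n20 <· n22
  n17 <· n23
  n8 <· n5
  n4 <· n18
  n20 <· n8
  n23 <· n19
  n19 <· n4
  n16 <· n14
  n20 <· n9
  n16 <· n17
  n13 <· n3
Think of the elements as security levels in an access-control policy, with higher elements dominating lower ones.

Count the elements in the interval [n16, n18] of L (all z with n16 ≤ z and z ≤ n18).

17

The interval [n16, n18] = {n12, n13, n14, n15, n16, n17, n18, n19, n2, n20, n22, n23, n3, n4, n5, n8, n9}, which has 17 elements.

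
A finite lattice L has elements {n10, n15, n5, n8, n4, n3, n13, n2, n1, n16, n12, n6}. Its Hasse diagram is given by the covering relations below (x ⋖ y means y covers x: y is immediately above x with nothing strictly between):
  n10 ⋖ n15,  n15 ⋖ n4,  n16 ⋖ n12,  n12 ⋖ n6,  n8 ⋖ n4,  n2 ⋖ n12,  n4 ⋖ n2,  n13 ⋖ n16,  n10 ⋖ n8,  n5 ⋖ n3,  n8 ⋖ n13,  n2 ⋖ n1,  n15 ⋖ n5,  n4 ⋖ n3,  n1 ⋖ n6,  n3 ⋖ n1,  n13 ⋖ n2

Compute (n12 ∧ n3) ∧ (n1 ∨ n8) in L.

n12 ∧ n3 = n4
n1 ∨ n8 = n1
n4 ∧ n1 = n4

n4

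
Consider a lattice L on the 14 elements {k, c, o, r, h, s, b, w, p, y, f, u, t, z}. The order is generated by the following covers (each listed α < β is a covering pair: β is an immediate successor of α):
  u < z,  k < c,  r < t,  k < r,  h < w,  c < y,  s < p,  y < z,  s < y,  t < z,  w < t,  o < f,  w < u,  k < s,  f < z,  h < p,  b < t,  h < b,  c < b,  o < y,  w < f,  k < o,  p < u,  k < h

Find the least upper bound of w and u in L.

u

Common upper bounds of {w, u}: u, z.
The least among these is u.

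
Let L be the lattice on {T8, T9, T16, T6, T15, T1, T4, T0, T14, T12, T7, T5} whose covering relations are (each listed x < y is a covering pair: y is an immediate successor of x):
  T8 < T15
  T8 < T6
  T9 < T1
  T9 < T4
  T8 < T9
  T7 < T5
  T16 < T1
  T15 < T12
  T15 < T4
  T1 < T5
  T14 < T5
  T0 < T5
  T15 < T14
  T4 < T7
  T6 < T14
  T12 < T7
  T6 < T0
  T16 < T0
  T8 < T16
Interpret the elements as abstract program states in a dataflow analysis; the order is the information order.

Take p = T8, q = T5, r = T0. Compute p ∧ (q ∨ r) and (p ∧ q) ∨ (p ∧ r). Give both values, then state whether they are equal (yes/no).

q ∨ r = T5, so p ∧ (q ∨ r) = T8 ∧ T5 = T8.
p ∧ q = T8 and p ∧ r = T8, so (p ∧ q) ∨ (p ∧ r) = T8 ∨ T8 = T8.
Equal: yes.

T8; T8; yes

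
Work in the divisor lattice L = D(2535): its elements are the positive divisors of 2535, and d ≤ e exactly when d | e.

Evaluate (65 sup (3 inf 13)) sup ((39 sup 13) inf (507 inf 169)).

65

3 ∧ 13 = 1
65 ∨ 1 = 65
39 ∨ 13 = 39
507 ∧ 169 = 169
39 ∧ 169 = 13
65 ∨ 13 = 65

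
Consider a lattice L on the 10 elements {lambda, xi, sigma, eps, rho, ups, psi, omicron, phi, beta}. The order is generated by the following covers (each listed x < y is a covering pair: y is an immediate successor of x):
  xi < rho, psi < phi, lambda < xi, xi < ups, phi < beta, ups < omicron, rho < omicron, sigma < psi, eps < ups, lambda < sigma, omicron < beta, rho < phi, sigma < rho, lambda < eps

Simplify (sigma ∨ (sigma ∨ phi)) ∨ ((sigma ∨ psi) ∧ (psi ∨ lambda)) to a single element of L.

sigma ∨ phi = phi
sigma ∨ phi = phi
sigma ∨ psi = psi
psi ∨ lambda = psi
psi ∧ psi = psi
phi ∨ psi = phi

phi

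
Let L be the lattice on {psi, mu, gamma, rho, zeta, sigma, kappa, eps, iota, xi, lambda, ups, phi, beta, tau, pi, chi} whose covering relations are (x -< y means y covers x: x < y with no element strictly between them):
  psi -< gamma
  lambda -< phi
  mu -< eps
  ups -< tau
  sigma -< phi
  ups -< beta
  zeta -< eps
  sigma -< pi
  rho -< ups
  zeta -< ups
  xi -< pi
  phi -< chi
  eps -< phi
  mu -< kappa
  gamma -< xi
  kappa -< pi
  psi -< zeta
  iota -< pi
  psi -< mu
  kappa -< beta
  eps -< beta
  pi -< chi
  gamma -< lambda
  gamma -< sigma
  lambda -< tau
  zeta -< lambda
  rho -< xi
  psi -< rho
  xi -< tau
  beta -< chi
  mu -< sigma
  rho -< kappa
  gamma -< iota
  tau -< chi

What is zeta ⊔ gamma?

lambda

Common upper bounds of {zeta, gamma}: chi, lambda, phi, tau.
The least among these is lambda.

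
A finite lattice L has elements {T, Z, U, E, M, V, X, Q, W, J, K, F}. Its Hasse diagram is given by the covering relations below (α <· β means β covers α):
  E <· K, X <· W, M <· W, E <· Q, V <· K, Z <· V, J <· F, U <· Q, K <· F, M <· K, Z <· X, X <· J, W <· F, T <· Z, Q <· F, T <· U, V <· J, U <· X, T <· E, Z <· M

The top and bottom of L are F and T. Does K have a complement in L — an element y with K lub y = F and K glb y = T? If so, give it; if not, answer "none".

U

Need y with K ∨ y = F and K ∧ y = T.
Checking each element gives: U.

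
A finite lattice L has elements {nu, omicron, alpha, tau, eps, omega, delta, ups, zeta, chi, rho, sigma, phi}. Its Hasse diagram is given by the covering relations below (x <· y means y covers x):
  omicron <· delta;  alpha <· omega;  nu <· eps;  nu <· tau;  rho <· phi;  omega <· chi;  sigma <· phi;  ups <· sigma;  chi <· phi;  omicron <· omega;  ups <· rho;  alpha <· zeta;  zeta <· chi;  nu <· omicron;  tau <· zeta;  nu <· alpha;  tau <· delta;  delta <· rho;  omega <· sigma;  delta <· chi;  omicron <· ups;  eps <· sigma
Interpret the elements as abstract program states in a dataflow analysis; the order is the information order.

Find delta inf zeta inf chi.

Common lower bounds of {delta, zeta, chi}: nu, tau.
The greatest among these is tau.

tau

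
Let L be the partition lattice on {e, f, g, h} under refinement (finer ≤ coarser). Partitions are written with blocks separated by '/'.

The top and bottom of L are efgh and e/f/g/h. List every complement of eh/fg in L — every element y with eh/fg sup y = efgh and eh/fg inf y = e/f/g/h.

e/f/gh, e/fh/g, ef/g/h, ef/gh, eg/f/h, eg/fh

Need y with eh/fg ∨ y = efgh and eh/fg ∧ y = e/f/g/h.
Checking each element gives: e/f/gh, e/fh/g, ef/g/h, ef/gh, eg/f/h, eg/fh.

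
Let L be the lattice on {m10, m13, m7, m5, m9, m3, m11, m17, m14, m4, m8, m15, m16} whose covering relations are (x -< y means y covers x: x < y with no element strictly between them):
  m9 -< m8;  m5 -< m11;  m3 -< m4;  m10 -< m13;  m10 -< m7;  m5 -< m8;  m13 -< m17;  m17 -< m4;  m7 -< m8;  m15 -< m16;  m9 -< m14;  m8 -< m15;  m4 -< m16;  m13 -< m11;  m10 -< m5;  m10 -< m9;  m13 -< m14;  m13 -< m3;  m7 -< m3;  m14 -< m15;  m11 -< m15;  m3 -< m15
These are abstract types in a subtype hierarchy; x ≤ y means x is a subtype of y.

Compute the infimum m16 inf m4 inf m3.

Common lower bounds of {m16, m4, m3}: m10, m13, m3, m7.
The greatest among these is m3.

m3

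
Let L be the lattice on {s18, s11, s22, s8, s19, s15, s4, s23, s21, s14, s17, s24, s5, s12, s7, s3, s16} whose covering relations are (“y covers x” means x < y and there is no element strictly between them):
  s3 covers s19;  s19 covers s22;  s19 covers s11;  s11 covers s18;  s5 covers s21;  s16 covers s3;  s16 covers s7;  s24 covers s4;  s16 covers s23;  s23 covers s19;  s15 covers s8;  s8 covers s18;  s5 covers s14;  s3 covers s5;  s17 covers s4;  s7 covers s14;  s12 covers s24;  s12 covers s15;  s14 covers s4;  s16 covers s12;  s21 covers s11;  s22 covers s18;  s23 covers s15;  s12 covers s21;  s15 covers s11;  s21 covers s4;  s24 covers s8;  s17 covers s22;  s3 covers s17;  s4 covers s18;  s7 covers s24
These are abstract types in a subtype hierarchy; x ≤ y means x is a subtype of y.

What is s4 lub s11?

s21

Common upper bounds of {s4, s11}: s12, s16, s21, s3, s5.
The least among these is s21.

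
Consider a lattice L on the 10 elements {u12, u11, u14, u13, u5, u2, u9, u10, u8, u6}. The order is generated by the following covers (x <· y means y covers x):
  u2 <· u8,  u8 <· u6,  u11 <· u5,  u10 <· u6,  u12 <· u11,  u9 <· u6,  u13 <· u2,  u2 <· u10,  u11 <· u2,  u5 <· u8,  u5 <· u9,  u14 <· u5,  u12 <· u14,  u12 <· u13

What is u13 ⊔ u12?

u13

Common upper bounds of {u13, u12}: u10, u13, u2, u6, u8.
The least among these is u13.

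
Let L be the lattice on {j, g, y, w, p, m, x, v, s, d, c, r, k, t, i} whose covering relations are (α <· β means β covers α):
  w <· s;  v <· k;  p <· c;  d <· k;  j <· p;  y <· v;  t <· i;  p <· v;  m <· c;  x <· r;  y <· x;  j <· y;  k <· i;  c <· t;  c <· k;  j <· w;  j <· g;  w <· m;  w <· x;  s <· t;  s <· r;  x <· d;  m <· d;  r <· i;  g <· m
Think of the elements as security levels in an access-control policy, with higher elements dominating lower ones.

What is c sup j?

Common upper bounds of {c, j}: c, i, k, t.
The least among these is c.

c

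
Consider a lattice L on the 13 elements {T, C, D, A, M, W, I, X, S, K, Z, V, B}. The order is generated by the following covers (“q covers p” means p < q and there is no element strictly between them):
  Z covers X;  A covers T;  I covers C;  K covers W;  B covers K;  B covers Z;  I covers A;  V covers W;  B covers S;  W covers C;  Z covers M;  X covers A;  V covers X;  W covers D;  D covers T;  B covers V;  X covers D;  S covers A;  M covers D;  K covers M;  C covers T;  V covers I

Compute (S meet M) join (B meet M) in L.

M

S ∧ M = T
B ∧ M = M
T ∨ M = M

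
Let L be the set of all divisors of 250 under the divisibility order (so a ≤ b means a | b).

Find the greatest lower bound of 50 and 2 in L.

In the divisibility order, the meet is the greatest common divisor: gcd(50, 2) = 2.

2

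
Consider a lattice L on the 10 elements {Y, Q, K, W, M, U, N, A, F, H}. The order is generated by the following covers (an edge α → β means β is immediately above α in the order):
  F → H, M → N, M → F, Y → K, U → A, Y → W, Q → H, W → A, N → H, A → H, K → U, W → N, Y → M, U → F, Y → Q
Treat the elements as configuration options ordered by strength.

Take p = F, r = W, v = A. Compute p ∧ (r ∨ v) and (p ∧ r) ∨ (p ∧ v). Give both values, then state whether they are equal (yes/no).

U; U; yes

r ∨ v = A, so p ∧ (r ∨ v) = F ∧ A = U.
p ∧ r = Y and p ∧ v = U, so (p ∧ r) ∨ (p ∧ v) = Y ∨ U = U.
Equal: yes.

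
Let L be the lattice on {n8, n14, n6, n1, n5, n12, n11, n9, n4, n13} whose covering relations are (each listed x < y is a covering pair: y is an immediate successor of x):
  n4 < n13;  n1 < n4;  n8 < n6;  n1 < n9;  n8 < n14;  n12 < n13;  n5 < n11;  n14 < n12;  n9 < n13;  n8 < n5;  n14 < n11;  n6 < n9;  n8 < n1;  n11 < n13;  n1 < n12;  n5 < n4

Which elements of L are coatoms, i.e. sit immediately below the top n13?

n11, n12, n4, n9

The coatoms are exactly the elements covered by n13: n11, n12, n4, n9.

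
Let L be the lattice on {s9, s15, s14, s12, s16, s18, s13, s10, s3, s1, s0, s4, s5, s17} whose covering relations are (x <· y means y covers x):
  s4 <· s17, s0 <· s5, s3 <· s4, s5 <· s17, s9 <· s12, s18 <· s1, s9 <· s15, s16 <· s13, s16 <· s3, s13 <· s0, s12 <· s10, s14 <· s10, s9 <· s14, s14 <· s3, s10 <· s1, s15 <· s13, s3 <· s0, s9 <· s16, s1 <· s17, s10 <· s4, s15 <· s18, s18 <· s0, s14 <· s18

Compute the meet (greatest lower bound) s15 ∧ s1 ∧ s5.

s15

Common lower bounds of {s15, s1, s5}: s15, s9.
The greatest among these is s15.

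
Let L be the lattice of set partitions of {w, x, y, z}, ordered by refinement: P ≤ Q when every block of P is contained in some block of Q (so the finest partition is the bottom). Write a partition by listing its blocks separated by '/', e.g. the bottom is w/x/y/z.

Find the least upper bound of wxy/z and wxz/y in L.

The join of wxy/z and wxz/y merges any blocks that overlap across the partitions, giving wxyz.

wxyz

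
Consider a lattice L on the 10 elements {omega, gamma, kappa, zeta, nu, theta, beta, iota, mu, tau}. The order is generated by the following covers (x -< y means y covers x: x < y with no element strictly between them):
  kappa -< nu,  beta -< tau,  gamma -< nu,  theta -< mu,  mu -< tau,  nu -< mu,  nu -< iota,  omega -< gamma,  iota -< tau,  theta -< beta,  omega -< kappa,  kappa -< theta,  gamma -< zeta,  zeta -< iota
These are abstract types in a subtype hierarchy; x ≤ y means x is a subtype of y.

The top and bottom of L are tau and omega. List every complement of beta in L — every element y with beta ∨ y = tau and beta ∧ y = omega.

gamma, zeta

Need y with beta ∨ y = tau and beta ∧ y = omega.
Checking each element gives: gamma, zeta.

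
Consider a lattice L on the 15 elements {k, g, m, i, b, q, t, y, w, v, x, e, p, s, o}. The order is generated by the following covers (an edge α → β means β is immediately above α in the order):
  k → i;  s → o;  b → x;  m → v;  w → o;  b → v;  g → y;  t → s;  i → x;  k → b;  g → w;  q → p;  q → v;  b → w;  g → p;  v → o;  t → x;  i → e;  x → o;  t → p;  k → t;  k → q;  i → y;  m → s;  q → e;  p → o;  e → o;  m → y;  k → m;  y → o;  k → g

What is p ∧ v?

q

Common lower bounds of {p, v}: k, q.
The greatest among these is q.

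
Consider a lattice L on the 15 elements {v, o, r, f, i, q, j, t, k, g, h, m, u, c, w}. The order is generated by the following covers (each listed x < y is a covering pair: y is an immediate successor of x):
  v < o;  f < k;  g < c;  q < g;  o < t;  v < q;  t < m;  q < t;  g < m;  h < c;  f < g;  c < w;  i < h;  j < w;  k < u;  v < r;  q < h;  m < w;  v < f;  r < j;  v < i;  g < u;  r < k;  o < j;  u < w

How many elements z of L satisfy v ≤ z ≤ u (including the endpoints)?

The interval [v, u] = {f, g, k, q, r, u, v}, which has 7 elements.

7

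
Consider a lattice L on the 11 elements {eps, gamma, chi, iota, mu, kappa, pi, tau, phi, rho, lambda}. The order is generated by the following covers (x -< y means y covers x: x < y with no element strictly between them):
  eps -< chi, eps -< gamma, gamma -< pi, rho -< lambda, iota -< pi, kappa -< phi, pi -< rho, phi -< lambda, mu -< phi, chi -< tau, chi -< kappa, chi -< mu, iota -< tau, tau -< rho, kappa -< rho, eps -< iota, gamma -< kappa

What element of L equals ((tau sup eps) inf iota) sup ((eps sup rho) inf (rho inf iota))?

iota

tau ∨ eps = tau
tau ∧ iota = iota
eps ∨ rho = rho
rho ∧ iota = iota
rho ∧ iota = iota
iota ∨ iota = iota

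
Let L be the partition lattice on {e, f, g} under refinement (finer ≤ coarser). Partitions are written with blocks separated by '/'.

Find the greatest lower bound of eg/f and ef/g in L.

The meet (common refinement) of eg/f and ef/g intersects blocks pairwise, giving e/f/g.

e/f/g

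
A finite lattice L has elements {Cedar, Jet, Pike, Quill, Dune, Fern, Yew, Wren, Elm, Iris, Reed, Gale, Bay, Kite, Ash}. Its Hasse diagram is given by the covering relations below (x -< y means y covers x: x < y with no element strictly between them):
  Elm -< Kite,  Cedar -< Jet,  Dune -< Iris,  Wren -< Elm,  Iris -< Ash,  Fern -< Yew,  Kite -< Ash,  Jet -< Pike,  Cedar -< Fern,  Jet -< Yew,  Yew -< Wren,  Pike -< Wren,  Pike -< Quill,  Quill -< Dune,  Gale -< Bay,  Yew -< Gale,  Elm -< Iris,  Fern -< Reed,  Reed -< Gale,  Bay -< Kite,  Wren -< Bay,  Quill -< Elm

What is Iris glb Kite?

Common lower bounds of {Iris, Kite}: Cedar, Elm, Fern, Jet, Pike, Quill, Wren, Yew.
The greatest among these is Elm.

Elm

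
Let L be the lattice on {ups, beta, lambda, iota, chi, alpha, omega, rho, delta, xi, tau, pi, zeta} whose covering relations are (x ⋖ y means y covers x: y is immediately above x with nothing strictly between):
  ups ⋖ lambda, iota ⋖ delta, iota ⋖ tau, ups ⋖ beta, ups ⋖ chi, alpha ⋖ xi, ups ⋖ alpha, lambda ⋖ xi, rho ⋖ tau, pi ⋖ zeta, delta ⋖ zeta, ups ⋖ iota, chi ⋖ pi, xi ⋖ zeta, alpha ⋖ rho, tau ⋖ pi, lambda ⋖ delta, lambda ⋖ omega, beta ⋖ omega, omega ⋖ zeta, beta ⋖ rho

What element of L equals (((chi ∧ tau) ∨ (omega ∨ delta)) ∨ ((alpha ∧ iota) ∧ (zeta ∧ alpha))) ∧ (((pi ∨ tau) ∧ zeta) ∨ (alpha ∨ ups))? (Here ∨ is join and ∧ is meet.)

pi

chi ∧ tau = ups
omega ∨ delta = zeta
ups ∨ zeta = zeta
alpha ∧ iota = ups
zeta ∧ alpha = alpha
ups ∧ alpha = ups
zeta ∨ ups = zeta
pi ∨ tau = pi
pi ∧ zeta = pi
alpha ∨ ups = alpha
pi ∨ alpha = pi
zeta ∧ pi = pi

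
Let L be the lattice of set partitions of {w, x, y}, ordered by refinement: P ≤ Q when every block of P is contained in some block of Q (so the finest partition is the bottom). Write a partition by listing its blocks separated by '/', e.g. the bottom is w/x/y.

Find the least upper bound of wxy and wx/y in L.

The join of wxy and wx/y merges any blocks that overlap across the partitions, giving wxy.

wxy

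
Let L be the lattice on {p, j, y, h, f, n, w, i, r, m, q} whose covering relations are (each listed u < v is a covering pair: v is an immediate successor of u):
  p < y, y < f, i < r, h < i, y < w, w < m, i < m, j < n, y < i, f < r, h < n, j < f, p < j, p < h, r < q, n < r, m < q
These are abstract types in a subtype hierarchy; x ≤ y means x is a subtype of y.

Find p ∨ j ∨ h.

Common upper bounds of {p, j, h}: n, q, r.
The least among these is n.

n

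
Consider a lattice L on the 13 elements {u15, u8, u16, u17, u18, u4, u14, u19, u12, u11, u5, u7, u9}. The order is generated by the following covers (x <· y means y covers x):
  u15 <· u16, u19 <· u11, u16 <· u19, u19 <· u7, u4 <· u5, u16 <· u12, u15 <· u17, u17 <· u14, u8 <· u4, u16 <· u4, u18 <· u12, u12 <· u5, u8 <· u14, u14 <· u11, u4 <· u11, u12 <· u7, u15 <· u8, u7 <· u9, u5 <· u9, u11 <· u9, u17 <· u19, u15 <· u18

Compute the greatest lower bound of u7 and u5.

Common lower bounds of {u7, u5}: u12, u15, u16, u18.
The greatest among these is u12.

u12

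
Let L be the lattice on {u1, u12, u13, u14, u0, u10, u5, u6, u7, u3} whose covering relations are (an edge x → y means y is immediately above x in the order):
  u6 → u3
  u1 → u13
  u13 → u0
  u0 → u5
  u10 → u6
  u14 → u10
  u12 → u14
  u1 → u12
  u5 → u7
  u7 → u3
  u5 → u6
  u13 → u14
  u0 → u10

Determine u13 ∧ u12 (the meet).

Common lower bounds of {u13, u12}: u1.
The greatest among these is u1.

u1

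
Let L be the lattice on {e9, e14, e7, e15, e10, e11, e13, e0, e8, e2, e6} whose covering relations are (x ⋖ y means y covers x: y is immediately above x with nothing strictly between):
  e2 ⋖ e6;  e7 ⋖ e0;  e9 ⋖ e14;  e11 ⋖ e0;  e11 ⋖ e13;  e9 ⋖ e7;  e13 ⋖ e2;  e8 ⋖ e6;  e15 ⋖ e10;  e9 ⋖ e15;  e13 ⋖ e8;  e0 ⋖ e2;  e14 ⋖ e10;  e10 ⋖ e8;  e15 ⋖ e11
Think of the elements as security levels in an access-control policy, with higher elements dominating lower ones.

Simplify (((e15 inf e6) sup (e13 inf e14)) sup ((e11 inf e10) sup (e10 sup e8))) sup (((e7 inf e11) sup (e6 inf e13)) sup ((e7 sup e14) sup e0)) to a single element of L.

e15 ∧ e6 = e15
e13 ∧ e14 = e9
e15 ∨ e9 = e15
e11 ∧ e10 = e15
e10 ∨ e8 = e8
e15 ∨ e8 = e8
e15 ∨ e8 = e8
e7 ∧ e11 = e9
e6 ∧ e13 = e13
e9 ∨ e13 = e13
e7 ∨ e14 = e6
e6 ∨ e0 = e6
e13 ∨ e6 = e6
e8 ∨ e6 = e6

e6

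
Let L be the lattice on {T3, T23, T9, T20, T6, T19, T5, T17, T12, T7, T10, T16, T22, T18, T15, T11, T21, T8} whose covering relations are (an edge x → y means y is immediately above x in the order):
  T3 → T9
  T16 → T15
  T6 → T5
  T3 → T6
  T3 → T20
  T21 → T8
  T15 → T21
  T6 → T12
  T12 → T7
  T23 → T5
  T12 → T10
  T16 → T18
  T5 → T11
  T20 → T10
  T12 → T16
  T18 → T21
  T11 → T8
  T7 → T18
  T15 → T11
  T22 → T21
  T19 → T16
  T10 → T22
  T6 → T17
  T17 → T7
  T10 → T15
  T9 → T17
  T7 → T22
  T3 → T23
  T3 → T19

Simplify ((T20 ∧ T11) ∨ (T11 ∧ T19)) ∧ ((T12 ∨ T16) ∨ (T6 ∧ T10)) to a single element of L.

T16

T20 ∧ T11 = T20
T11 ∧ T19 = T19
T20 ∨ T19 = T15
T12 ∨ T16 = T16
T6 ∧ T10 = T6
T16 ∨ T6 = T16
T15 ∧ T16 = T16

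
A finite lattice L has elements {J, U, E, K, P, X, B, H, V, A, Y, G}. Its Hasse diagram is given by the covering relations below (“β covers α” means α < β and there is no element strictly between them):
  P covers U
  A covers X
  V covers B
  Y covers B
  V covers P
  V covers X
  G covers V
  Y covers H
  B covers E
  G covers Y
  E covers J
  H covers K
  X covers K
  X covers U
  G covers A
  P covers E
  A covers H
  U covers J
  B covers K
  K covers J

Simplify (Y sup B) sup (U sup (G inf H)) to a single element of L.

G

Y ∨ B = Y
G ∧ H = H
U ∨ H = A
Y ∨ A = G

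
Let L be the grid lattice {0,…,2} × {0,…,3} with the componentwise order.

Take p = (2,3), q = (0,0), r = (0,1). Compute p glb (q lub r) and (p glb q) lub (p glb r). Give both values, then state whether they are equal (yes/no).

(0,1); (0,1); yes

q lub r = (0,1), so p glb (q lub r) = (2,3) glb (0,1) = (0,1).
p glb q = (0,0) and p glb r = (0,1), so (p glb q) lub (p glb r) = (0,0) lub (0,1) = (0,1).
Equal: yes.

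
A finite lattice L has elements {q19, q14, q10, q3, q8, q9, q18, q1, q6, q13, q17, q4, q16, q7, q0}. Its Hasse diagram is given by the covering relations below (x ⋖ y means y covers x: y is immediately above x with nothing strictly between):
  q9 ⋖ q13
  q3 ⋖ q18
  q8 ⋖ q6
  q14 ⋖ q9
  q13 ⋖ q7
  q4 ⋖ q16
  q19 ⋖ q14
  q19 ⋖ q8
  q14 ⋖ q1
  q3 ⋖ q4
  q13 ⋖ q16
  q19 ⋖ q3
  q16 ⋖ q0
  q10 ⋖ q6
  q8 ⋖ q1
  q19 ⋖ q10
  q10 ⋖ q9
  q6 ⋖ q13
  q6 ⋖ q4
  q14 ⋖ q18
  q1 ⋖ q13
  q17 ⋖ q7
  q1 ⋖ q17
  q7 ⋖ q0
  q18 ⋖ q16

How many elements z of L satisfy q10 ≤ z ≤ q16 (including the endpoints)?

The interval [q10, q16] = {q10, q13, q16, q4, q6, q9}, which has 6 elements.

6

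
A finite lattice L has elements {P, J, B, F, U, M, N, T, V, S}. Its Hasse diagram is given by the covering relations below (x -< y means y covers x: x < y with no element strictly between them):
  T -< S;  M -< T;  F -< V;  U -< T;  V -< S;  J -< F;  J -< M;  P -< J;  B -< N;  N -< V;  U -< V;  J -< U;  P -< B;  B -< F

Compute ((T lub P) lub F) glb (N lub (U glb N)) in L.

N

T ∨ P = T
T ∨ F = S
U ∧ N = P
N ∨ P = N
S ∧ N = N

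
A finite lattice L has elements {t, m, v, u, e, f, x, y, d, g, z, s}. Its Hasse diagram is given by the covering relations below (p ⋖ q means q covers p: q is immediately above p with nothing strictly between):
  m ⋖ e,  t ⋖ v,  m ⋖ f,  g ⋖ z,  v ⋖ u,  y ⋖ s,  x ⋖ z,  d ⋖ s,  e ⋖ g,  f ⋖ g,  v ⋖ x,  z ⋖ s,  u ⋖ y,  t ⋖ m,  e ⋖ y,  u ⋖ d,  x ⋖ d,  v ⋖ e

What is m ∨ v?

Common upper bounds of {m, v}: e, g, s, y, z.
The least among these is e.

e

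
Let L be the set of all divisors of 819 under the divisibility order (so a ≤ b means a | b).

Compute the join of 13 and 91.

In the divisibility order, the join is the least common multiple: lcm(13, 91) = 91.

91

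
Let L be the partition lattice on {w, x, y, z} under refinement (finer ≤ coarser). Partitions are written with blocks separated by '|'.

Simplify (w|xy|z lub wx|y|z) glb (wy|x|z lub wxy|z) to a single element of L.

w|xy|z ∨ wx|y|z = wxy|z
wy|x|z ∨ wxy|z = wxy|z
wxy|z ∧ wxy|z = wxy|z

wxy|z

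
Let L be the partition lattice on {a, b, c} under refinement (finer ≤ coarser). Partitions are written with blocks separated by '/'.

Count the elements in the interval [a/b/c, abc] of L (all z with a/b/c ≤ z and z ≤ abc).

The interval [a/b/c, abc] = {a/b/c, a/bc, ab/c, abc, ac/b}, which has 5 elements.

5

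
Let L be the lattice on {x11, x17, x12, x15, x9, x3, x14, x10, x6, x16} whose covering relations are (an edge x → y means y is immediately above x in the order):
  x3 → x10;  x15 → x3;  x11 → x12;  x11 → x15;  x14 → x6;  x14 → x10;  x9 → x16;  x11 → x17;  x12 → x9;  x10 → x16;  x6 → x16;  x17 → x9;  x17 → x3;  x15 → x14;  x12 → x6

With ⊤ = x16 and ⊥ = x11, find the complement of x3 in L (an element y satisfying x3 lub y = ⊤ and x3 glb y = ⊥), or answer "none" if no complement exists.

Need y with x3 ∨ y = x16 and x3 ∧ y = x11.
Checking each element gives: x12.

x12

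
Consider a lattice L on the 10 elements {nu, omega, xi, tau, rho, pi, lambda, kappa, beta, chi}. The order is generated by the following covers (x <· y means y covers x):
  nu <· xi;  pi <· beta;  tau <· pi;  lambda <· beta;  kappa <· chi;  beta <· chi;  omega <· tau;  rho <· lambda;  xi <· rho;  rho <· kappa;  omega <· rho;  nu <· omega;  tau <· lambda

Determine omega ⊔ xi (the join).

Common upper bounds of {omega, xi}: beta, chi, kappa, lambda, rho.
The least among these is rho.

rho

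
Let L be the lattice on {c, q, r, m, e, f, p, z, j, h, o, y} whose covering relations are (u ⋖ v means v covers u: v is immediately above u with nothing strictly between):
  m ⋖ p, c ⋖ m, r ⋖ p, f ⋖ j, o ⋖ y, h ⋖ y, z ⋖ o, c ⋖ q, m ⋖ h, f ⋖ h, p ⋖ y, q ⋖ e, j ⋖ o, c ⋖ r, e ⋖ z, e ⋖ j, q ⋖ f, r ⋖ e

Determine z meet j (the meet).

e

Common lower bounds of {z, j}: c, e, q, r.
The greatest among these is e.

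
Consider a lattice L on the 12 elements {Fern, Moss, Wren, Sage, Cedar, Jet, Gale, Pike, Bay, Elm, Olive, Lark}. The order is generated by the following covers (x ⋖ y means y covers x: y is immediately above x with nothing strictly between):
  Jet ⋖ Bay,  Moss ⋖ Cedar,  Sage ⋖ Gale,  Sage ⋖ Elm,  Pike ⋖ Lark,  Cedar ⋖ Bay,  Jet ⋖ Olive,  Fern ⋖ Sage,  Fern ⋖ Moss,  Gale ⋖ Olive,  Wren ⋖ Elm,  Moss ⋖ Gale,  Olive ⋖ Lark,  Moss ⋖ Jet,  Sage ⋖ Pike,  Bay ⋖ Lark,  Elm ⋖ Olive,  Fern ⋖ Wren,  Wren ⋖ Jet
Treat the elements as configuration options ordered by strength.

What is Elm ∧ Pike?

Common lower bounds of {Elm, Pike}: Fern, Sage.
The greatest among these is Sage.

Sage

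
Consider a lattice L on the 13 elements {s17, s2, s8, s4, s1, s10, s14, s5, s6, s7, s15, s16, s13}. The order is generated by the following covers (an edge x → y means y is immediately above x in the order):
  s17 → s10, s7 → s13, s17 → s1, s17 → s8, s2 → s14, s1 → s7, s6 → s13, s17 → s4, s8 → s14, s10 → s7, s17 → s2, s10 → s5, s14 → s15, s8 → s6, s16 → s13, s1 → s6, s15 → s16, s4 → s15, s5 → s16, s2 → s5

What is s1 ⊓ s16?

s17

Common lower bounds of {s1, s16}: s17.
The greatest among these is s17.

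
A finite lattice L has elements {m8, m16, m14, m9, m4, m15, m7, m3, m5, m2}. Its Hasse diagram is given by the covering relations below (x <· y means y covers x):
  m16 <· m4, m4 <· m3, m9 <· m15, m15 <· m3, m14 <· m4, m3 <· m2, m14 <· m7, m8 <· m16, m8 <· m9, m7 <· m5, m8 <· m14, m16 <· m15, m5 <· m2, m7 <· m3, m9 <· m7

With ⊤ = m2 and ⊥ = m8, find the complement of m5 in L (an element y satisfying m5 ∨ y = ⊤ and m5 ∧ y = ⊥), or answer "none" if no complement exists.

Need y with m5 ∨ y = m2 and m5 ∧ y = m8.
Checking each element gives: m16.

m16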